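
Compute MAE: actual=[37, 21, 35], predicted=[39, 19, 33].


Absolute errors: |37-39|=2, |21-19|=2, |35-33|=2
Sum = 6
MAE = 6/3 = 2

2


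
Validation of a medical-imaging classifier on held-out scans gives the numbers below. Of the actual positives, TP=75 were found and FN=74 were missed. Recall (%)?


Recall = TP/(TP+FN)
= 75/(75+74)
= 75/149 = 50.34%

50.34%


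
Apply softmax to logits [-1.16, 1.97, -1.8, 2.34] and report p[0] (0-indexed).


Exponentials: e^-1.16=0.3135, e^1.97=7.1707, e^-1.8=0.1653, e^2.34=10.3812
Sum = 18.0307
Softmax = [0.0174, 0.3977, 0.0092, 0.5758]
p[0] = 0.3135/18.0307 = 0.0174

0.0174


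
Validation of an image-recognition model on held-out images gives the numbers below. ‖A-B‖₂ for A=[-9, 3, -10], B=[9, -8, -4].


d = √((-9-9)² + (3+ 8)² + (-10+ 4)²)
  = √(324 + 121 + 36)
  = √481 = 21.9317

21.9317


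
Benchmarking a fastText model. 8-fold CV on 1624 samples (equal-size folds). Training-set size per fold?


Fold size = 1624/8 = 203
Training per fold = 1624 - 203 = 1421

1421


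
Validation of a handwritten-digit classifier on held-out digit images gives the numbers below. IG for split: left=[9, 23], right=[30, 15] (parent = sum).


Parent = [39, 38], H_parent = 0.9999
H_left = 0.8571 (n=32), H_right = 0.9183 (n=45)
H_children = (32/77)·0.8571 + (45/77)·0.9183 = 0.8929
IG = 0.9999 - 0.8929 = 0.107

0.107


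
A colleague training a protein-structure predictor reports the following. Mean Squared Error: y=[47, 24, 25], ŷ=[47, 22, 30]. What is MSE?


Squared errors: (47-47)²=0, (24-22)²=4, (25-30)²=25
Sum = 29
MSE = 29/3 = 29/3

29/3


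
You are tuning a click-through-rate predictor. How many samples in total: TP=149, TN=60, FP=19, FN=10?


Total = TP + TN + FP + FN
= 149 + 60 + 19 + 10
= 238
(Predicted positive: 168, predicted negative: 70)

238


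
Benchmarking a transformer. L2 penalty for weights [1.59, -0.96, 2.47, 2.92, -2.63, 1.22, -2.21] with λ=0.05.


‖w‖₂² = (1.59)² + (-0.96)² + (2.47)² + (2.92)² + (-2.63)² + (1.22)² + (-2.21)²
     = 2.5281 + 0.9216 + 6.1009 + 8.5264 + 6.9169 + 1.4884 + 4.8841
     = 31.3664
λ·‖w‖₂² = 0.05·31.3664 = 1.56832

1.56832


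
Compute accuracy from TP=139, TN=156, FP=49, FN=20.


Accuracy = (TP+TN)/(TP+TN+FP+FN)
= (139+156)/(364)
= 295/364 = 81.04%

81.04%


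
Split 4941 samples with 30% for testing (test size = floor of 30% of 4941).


Test = ⌊4941·30/100⌋ = 1482
Train = 4941 - 1482 = 3459

Train: 3459, Test: 1482


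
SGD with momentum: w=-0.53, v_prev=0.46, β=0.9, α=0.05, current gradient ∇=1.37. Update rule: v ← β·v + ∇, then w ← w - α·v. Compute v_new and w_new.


v_new = 0.9·0.46 + 1.37 = 0.414 + 1.37 = 1.784
w_new = -0.53 - 0.05·1.784 = -0.53 - 0.0892 = -0.6192

v_new=1.784, w_new=-0.6192


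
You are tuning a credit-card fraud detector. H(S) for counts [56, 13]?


Probabilities: [56/69, 13/69] ≈ [0.8116, 0.1884]
H = -((56/69)·log₂(56/69) + (13/69)·log₂(13/69))
  = 0.6981 bits

0.6981 bits


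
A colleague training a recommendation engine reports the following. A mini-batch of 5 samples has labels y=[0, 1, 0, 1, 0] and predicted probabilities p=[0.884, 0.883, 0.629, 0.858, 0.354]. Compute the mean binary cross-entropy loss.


L[0] = -ln(1-0.884) = -ln(0.116) = 2.1542
L[1] = -ln(0.883) = 0.1244
L[2] = -ln(1-0.629) = -ln(0.371) = 0.9916
L[3] = -ln(0.858) = 0.1532
L[4] = -ln(1-0.354) = -ln(0.646) = 0.437
mean = (2.1542 + 0.1244 + 0.9916 + 0.1532 + 0.437)/5 = 0.7721

0.7721


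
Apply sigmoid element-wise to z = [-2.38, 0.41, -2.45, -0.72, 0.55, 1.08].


σ(-2.38) = 1/(1+e^2.38) = 0.0847
σ(0.41) = 1/(1+e^-0.41) = 0.6011
σ(-2.45) = 1/(1+e^2.45) = 0.0794
σ(-0.72) = 1/(1+e^0.72) = 0.3274
σ(0.55) = 1/(1+e^-0.55) = 0.6341
σ(1.08) = 1/(1+e^-1.08) = 0.7465
result = [0.0847, 0.6011, 0.0794, 0.3274, 0.6341, 0.7465]

[0.0847, 0.6011, 0.0794, 0.3274, 0.6341, 0.7465]


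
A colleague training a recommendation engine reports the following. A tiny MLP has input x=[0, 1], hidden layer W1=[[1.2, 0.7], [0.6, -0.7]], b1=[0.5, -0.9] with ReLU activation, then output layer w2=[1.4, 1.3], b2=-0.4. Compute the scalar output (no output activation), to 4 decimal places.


z1[0] = (1.2)·(0) + (0.7)·(1) + 0.5 = 1.2
z1[1] = (0.6)·(0) + (-0.7)·(1) - 0.9 = -1.6
h = ReLU(z1) = [1.2, 0.0]
output = (1.4)·(1.2) + (1.3)·(0.0) - 0.4 = 1.28

1.28


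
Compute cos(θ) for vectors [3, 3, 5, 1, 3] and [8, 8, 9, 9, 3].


A·B = 3·8 + 3·8 + 5·9 + 1·9 + 3·3 = 111
‖A‖ = √53 = 7.2801, ‖B‖ = √299 = 17.2916
cos = 111/(√53·√299) = 111/√15847 = 0.8818

0.8818


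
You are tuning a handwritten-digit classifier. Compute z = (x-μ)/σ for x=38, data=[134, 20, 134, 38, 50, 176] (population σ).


μ = 92, σ = 58.3781
z = (38 - 92)/58.3781 = -0.925

-0.925


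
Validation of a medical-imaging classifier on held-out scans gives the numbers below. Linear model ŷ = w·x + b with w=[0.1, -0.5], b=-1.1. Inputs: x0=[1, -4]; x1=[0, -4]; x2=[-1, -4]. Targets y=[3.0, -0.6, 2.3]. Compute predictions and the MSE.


ŷ0 = (0.1)·(1) + (-0.5)·(-4) - 1.1 = 1.0
ŷ1 = (0.1)·(0) + (-0.5)·(-4) - 1.1 = 0.9
ŷ2 = (0.1)·(-1) + (-0.5)·(-4) - 1.1 = 0.8
errors² = [4.0, 2.25, 2.25]
MSE = 8.5000/3 = 2.8333

2.8333


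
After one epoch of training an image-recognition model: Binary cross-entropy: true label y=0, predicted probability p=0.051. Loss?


BCE = -[y·ln(p) + (1-y)·ln(1-p)]
= -0 - 1·ln(1-0.051)
= -ln(0.949) = 0.0523

0.0523


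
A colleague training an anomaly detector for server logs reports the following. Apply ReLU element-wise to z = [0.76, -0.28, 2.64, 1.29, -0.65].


ReLU(0.76) = max(0, 0.76) = 0.76
ReLU(-0.28) = max(0, -0.28) = 0.0
ReLU(2.64) = max(0, 2.64) = 2.64
ReLU(1.29) = max(0, 1.29) = 1.29
ReLU(-0.65) = max(0, -0.65) = 0.0
result = [0.76, 0.0, 2.64, 1.29, 0.0]

[0.76, 0.0, 2.64, 1.29, 0.0]


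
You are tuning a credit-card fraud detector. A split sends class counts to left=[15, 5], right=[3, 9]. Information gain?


Parent = [18, 14], H_parent = 0.9887
H_left = 0.8113 (n=20), H_right = 0.8113 (n=12)
H_children = (20/32)·0.8113 + (12/32)·0.8113 = 0.8113
IG = 0.9887 - 0.8113 = 0.1774

0.1774


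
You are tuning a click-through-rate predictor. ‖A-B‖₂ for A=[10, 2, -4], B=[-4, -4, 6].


d = √((10+ 4)² + (2+ 4)² + (-4-6)²)
  = √(196 + 36 + 100)
  = √332 = 18.2209

18.2209


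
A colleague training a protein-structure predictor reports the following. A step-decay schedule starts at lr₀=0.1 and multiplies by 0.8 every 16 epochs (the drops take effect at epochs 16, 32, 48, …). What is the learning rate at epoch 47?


n_drops = ⌊47/16⌋ = 2
lr = 0.1·0.8^2 = 0.1·0.64 = 0.064

0.064


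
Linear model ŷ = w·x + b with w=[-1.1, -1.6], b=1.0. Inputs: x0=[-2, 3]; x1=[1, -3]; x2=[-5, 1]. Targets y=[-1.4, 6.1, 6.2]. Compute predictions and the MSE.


ŷ0 = (-1.1)·(-2) + (-1.6)·(3) + 1.0 = -1.6
ŷ1 = (-1.1)·(1) + (-1.6)·(-3) + 1.0 = 4.7
ŷ2 = (-1.1)·(-5) + (-1.6)·(1) + 1.0 = 4.9
errors² = [0.04, 1.96, 1.69]
MSE = 3.6900/3 = 1.23

1.23


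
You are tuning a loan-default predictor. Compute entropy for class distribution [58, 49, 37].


Probabilities: [58/144, 49/144, 37/144] ≈ [0.4028, 0.3403, 0.2569]
H = -((58/144)·log₂(58/144) + (49/144)·log₂(49/144) + (37/144)·log₂(37/144))
  = 1.5614 bits

1.5614 bits


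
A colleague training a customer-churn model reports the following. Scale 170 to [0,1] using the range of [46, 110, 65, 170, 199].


min=46, max=199
(170-46)/(199-46) = 124/153 = 0.8105

0.8105


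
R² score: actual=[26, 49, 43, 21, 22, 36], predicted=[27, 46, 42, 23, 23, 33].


ȳ = 32.8333
SS_res = Σ(y-ŷ)² = 25
SS_tot = Σ(y-ȳ)² = 678.83
R² = 1 - SS_res/SS_tot = 1 - 0.0368 = 0.9632

0.9632


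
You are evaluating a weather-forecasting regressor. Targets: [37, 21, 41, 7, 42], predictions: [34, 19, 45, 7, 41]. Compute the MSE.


Squared errors: (37-34)²=9, (21-19)²=4, (41-45)²=16, (7-7)²=0, (42-41)²=1
Sum = 30
MSE = 30/5 = 6

6


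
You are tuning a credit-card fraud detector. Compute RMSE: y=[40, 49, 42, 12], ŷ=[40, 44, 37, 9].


MSE = 59/4 = 14.75
RMSE = √(59/4) = 3.8406

3.8406


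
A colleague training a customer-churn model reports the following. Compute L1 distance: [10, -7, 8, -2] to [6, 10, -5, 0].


d = |10-6| + |-7-10| + |8+ 5| + |-2-0|
  = 4 + 17 + 13 + 2
  = 36

36


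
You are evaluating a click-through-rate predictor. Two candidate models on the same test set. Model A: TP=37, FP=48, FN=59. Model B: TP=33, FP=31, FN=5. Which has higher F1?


Model A: P=37/85=0.4353, R=37/96=0.3854, F1=2PR/(P+R)=2TP/(2TP+FP+FN)=74/181=0.4088
Model B: P=33/64=0.5156, R=33/38=0.8684, F1=2PR/(P+R)=2TP/(2TP+FP+FN)=66/102=0.6471
0.4088 < 0.6471 → Model B

Model B


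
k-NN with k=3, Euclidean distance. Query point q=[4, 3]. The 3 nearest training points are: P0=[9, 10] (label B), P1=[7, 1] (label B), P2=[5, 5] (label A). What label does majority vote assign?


d(q,P0) = 8.6023  (label B)
d(q,P1) = 3.6056  (label B)
d(q,P2) = 2.2361  (label A)
Votes: A=1, B=2
Majority → B

B


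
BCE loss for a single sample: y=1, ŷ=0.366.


BCE = -[y·ln(p) + (1-y)·ln(1-p)]
= -1·ln(0.366) - 0
= -ln(0.366) = 1.0051

1.0051


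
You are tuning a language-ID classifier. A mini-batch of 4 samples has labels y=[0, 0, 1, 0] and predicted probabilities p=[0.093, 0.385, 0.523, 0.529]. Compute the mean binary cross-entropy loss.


L[0] = -ln(1-0.093) = -ln(0.907) = 0.0976
L[1] = -ln(1-0.385) = -ln(0.615) = 0.4861
L[2] = -ln(0.523) = 0.6482
L[3] = -ln(1-0.529) = -ln(0.471) = 0.7529
mean = (0.0976 + 0.4861 + 0.6482 + 0.7529)/4 = 0.4962

0.4962


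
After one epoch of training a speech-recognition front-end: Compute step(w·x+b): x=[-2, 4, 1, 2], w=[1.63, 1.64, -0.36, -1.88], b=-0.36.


z = (-2)·(1.63) + (4)·(1.64) + (1)·(-0.36) + (2)·(-1.88) - 0.36
  = -1.18
step(z) = 0 (z<0)

0


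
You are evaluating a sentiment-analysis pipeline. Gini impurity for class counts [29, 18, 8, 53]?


Probabilities: [29/108, 18/108, 8/108, 53/108] ≈ [0.2685, 0.1667, 0.0741, 0.4907]
Σpᵢ² = (841 + 324 + 64 + 2809)/108² = 4038/11664
Gini = 1 - Σpᵢ² = 1 - 4038/11664 = 0.6538

0.6538


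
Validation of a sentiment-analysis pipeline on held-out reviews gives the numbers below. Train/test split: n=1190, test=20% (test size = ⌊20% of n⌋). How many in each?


Test = ⌊1190·20/100⌋ = 238
Train = 1190 - 238 = 952

Train: 952, Test: 238


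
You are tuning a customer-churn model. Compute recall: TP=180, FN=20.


Recall = TP/(TP+FN)
= 180/(180+20)
= 180/200 = 90.0%

90.0%


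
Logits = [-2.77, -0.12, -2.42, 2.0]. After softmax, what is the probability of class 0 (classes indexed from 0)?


Exponentials: e^-2.77=0.0627, e^-0.12=0.8869, e^-2.42=0.0889, e^2.0=7.3891
Sum = 8.4276
Softmax = [0.0074, 0.1052, 0.0106, 0.8768]
p[0] = 0.0627/8.4276 = 0.0074

0.0074


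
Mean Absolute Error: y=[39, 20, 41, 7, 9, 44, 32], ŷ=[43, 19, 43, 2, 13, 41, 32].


Absolute errors: |39-43|=4, |20-19|=1, |41-43|=2, |7-2|=5, |9-13|=4, |44-41|=3, |32-32|=0
Sum = 19
MAE = 19/7 = 19/7

19/7


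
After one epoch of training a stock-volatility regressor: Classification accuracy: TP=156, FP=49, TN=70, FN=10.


Accuracy = (TP+TN)/(TP+TN+FP+FN)
= (156+70)/(285)
= 226/285 = 79.3%

79.3%


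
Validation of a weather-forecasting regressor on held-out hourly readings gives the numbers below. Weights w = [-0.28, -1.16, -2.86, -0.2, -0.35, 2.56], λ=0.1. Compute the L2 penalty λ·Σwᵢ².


‖w‖₂² = (-0.28)² + (-1.16)² + (-2.86)² + (-0.2)² + (-0.35)² + (2.56)²
     = 0.0784 + 1.3456 + 8.1796 + 0.04 + 0.1225 + 6.5536
     = 16.3197
λ·‖w‖₂² = 0.1·16.3197 = 1.63197

1.63197


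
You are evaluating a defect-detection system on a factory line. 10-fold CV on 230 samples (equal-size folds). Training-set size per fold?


Fold size = 230/10 = 23
Training per fold = 230 - 23 = 207

207


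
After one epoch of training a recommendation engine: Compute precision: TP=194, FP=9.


Precision = TP/(TP+FP)
= 194/(194+9)
= 194/203 = 95.57%

95.57%


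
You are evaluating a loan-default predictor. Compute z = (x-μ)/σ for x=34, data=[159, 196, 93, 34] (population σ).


μ = 120.5, σ = 62.0907
z = (34 - 120.5)/62.0907 = -1.3931

-1.3931


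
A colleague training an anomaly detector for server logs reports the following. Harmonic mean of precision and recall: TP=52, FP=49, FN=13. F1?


Precision = 52/101 = 0.5149
Recall = 52/65 = 0.8
F1 = 2·P·R/(P+R) = 2·TP/(2·TP+FP+FN) = 104/(104+49+13) = 104/166 = 0.6265

0.6265


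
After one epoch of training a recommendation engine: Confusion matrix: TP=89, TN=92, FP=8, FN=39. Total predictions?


Total = TP + TN + FP + FN
= 89 + 92 + 8 + 39
= 228
(Predicted positive: 97, predicted negative: 131)

228


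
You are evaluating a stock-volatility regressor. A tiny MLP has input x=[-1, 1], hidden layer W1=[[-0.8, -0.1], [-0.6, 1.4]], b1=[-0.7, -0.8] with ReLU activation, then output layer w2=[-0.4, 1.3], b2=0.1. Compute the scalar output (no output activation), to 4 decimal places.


z1[0] = (-0.8)·(-1) + (-0.1)·(1) - 0.7 = 0.0
z1[1] = (-0.6)·(-1) + (1.4)·(1) - 0.8 = 1.2
h = ReLU(z1) = [0.0, 1.2]
output = (-0.4)·(0.0) + (1.3)·(1.2) + 0.1 = 1.66

1.66


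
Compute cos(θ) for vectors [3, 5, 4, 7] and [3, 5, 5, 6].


A·B = 3·3 + 5·5 + 4·5 + 7·6 = 96
‖A‖ = √99 = 9.9499, ‖B‖ = √95 = 9.7468
cos = 96/(√99·√95) = 96/√9405 = 0.9899

0.9899


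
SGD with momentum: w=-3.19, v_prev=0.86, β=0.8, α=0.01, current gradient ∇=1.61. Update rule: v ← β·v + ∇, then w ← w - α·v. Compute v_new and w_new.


v_new = 0.8·0.86 + 1.61 = 0.688 + 1.61 = 2.298
w_new = -3.19 - 0.01·2.298 = -3.19 - 0.02298 = -3.21298

v_new=2.298, w_new=-3.21298


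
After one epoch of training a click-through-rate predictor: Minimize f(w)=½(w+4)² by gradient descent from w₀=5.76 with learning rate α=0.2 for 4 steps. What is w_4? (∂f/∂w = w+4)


step 1: grad = 5.76+4 = 9.76; w = 5.76 - 0.2·(9.76) = 3.808
step 2: grad = 3.808+4 = 7.808; w = 3.808 - 0.2·(7.808) = 2.2464
step 3: grad = 2.2464+4 = 6.2464; w = 2.2464 - 0.2·(6.2464) = 0.99712
step 4: grad = 0.99712+4 = 4.99712; w = 0.99712 - 0.2·(4.99712) = -0.002304

-0.002304


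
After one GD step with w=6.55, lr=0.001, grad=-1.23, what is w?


w_new = w - α·∇
= 6.55 - 0.001·-1.23
= 6.55 + 0.00123
= 6.55123

6.55123


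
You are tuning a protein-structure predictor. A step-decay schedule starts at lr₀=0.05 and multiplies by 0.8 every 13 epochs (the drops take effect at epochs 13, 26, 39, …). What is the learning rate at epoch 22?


n_drops = ⌊22/13⌋ = 1
lr = 0.05·0.8^1 = 0.05·0.8 = 0.04

0.04


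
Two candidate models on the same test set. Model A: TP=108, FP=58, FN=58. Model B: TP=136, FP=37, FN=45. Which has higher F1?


Model A: P=108/166=0.6506, R=108/166=0.6506, F1=2PR/(P+R)=2TP/(2TP+FP+FN)=216/332=0.6506
Model B: P=136/173=0.7861, R=136/181=0.7514, F1=2PR/(P+R)=2TP/(2TP+FP+FN)=272/354=0.7684
0.6506 < 0.7684 → Model B

Model B


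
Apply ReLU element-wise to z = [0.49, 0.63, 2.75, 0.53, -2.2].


ReLU(0.49) = max(0, 0.49) = 0.49
ReLU(0.63) = max(0, 0.63) = 0.63
ReLU(2.75) = max(0, 2.75) = 2.75
ReLU(0.53) = max(0, 0.53) = 0.53
ReLU(-2.2) = max(0, -2.2) = 0.0
result = [0.49, 0.63, 2.75, 0.53, 0.0]

[0.49, 0.63, 2.75, 0.53, 0.0]


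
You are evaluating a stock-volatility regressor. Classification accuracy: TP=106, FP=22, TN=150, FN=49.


Accuracy = (TP+TN)/(TP+TN+FP+FN)
= (106+150)/(327)
= 256/327 = 78.29%

78.29%


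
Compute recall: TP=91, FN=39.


Recall = TP/(TP+FN)
= 91/(91+39)
= 91/130 = 70.0%

70.0%


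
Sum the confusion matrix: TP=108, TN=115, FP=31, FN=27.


Total = TP + TN + FP + FN
= 108 + 115 + 31 + 27
= 281
(Predicted positive: 139, predicted negative: 142)

281


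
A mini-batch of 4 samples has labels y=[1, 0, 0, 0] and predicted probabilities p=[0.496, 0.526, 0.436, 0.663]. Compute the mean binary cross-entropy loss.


L[0] = -ln(0.496) = 0.7012
L[1] = -ln(1-0.526) = -ln(0.474) = 0.7465
L[2] = -ln(1-0.436) = -ln(0.564) = 0.5727
L[3] = -ln(1-0.663) = -ln(0.337) = 1.0877
mean = (0.7012 + 0.7465 + 0.5727 + 1.0877)/4 = 0.777

0.777


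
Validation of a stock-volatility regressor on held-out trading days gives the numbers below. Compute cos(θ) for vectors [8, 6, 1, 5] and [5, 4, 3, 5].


A·B = 8·5 + 6·4 + 1·3 + 5·5 = 92
‖A‖ = √126 = 11.225, ‖B‖ = √75 = 8.6603
cos = 92/(√126·√75) = 92/√9450 = 0.9464

0.9464


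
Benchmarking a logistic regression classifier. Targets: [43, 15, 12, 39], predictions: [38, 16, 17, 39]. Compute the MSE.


Squared errors: (43-38)²=25, (15-16)²=1, (12-17)²=25, (39-39)²=0
Sum = 51
MSE = 51/4 = 51/4

51/4


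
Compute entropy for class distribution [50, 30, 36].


Probabilities: [50/116, 30/116, 36/116] ≈ [0.431, 0.2586, 0.3103]
H = -((50/116)·log₂(50/116) + (30/116)·log₂(30/116) + (36/116)·log₂(36/116))
  = 1.5518 bits

1.5518 bits


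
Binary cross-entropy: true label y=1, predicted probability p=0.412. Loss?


BCE = -[y·ln(p) + (1-y)·ln(1-p)]
= -1·ln(0.412) - 0
= -ln(0.412) = 0.8867

0.8867


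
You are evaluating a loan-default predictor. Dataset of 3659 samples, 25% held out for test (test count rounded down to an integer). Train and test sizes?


Test = ⌊3659·25/100⌋ = 914
Train = 3659 - 914 = 2745

Train: 2745, Test: 914


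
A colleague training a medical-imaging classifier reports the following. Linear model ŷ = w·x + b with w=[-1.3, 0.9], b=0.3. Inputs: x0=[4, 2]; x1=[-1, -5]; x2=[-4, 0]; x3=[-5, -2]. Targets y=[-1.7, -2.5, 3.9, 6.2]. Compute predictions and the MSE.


ŷ0 = (-1.3)·(4) + (0.9)·(2) + 0.3 = -3.1
ŷ1 = (-1.3)·(-1) + (0.9)·(-5) + 0.3 = -2.9
ŷ2 = (-1.3)·(-4) + (0.9)·(0) + 0.3 = 5.5
ŷ3 = (-1.3)·(-5) + (0.9)·(-2) + 0.3 = 5.0
errors² = [1.96, 0.16, 2.56, 1.44]
MSE = 6.1200/4 = 1.53

1.53


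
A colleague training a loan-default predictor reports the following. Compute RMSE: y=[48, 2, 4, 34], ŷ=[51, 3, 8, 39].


MSE = 51/4 = 12.75
RMSE = √(51/4) = 3.5707

3.5707


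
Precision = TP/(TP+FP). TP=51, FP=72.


Precision = TP/(TP+FP)
= 51/(51+72)
= 51/123 = 41.46%

41.46%


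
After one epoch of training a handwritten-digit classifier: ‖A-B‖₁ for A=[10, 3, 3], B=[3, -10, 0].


d = |10-3| + |3+ 10| + |3-0|
  = 7 + 13 + 3
  = 23

23


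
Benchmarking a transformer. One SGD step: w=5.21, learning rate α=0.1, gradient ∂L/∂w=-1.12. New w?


w_new = w - α·∇
= 5.21 - 0.1·-1.12
= 5.21 + 0.112
= 5.322

5.322


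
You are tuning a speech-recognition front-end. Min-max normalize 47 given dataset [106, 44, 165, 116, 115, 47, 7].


min=7, max=165
(47-7)/(165-7) = 40/158 = 0.2532

0.2532


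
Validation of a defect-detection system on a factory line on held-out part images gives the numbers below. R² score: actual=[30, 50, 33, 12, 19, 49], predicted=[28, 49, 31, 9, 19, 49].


ȳ = 32.1667
SS_res = Σ(y-ŷ)² = 18
SS_tot = Σ(y-ȳ)² = 1186.83
R² = 1 - SS_res/SS_tot = 1 - 0.0152 = 0.9848

0.9848


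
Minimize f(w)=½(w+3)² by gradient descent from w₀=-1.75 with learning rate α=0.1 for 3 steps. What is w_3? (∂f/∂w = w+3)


step 1: grad = -1.75+3 = 1.25; w = -1.75 - 0.1·(1.25) = -1.875
step 2: grad = -1.875+3 = 1.125; w = -1.875 - 0.1·(1.125) = -1.9875
step 3: grad = -1.9875+3 = 1.0125; w = -1.9875 - 0.1·(1.0125) = -2.08875

-2.08875


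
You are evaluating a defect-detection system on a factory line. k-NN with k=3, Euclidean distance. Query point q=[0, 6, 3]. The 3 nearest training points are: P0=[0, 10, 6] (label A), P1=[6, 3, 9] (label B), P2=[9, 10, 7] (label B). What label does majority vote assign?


d(q,P0) = 5.0  (label A)
d(q,P1) = 9.0  (label B)
d(q,P2) = 10.6301  (label B)
Votes: A=1, B=2
Majority → B

B


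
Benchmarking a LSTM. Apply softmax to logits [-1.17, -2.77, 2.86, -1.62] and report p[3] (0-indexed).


Exponentials: e^-1.17=0.3104, e^-2.77=0.0627, e^2.86=17.4615, e^-1.62=0.1979
Sum = 18.0325
Softmax = [0.0172, 0.0035, 0.9683, 0.011]
p[3] = 0.1979/18.0325 = 0.011

0.011


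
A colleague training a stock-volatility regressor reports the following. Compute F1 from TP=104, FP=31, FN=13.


Precision = 104/135 = 0.7704
Recall = 104/117 = 0.8889
F1 = 2·P·R/(P+R) = 2·TP/(2·TP+FP+FN) = 208/(208+31+13) = 208/252 = 0.8254

0.8254


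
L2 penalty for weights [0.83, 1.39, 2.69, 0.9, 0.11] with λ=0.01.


‖w‖₂² = (0.83)² + (1.39)² + (2.69)² + (0.9)² + (0.11)²
     = 0.6889 + 1.9321 + 7.2361 + 0.81 + 0.0121
     = 10.6792
λ·‖w‖₂² = 0.01·10.6792 = 0.106792

0.106792


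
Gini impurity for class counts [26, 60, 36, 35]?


Probabilities: [26/157, 60/157, 36/157, 35/157] ≈ [0.1656, 0.3822, 0.2293, 0.2229]
Σpᵢ² = (676 + 3600 + 1296 + 1225)/157² = 6797/24649
Gini = 1 - Σpᵢ² = 1 - 6797/24649 = 0.7242

0.7242


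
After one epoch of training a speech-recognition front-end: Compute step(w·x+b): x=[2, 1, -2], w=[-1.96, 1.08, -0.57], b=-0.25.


z = (2)·(-1.96) + (1)·(1.08) + (-2)·(-0.57) - 0.25
  = -1.95
step(z) = 0 (z<0)

0


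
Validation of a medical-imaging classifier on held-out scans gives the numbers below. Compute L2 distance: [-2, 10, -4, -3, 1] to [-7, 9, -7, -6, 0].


d = √((-2+ 7)² + (10-9)² + (-4+ 7)² + (-3+ 6)² + (1-0)²)
  = √(25 + 1 + 9 + 9 + 1)
  = √45 = 6.7082

6.7082


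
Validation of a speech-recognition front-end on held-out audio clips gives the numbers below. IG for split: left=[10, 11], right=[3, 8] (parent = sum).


Parent = [13, 19], H_parent = 0.9745
H_left = 0.9984 (n=21), H_right = 0.8454 (n=11)
H_children = (21/32)·0.9984 + (11/32)·0.8454 = 0.9458
IG = 0.9745 - 0.9458 = 0.0287

0.0287


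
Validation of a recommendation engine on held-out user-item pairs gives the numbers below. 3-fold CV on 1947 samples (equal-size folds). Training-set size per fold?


Fold size = 1947/3 = 649
Training per fold = 1947 - 649 = 1298

1298


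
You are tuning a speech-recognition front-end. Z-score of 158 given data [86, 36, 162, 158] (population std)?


μ = 110.5, σ = 52.5809
z = (158 - 110.5)/52.5809 = 0.9034

0.9034


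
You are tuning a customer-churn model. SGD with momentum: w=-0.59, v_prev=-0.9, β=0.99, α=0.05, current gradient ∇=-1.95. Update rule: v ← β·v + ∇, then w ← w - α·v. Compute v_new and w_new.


v_new = 0.99·-0.9 - 1.95 = -0.891 - 1.95 = -2.841
w_new = -0.59 - 0.05·-2.841 = -0.59 + 0.14205 = -0.44795

v_new=-2.841, w_new=-0.44795


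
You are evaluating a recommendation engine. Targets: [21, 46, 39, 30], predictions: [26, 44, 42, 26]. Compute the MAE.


Absolute errors: |21-26|=5, |46-44|=2, |39-42|=3, |30-26|=4
Sum = 14
MAE = 14/4 = 7/2

7/2


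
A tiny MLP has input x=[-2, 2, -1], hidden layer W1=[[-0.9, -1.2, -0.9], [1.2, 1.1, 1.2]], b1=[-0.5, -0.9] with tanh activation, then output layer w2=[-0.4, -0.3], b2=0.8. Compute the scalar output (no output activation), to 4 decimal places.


z1[0] = (-0.9)·(-2) + (-1.2)·(2) + (-0.9)·(-1) - 0.5 = -0.2
z1[1] = (1.2)·(-2) + (1.1)·(2) + (1.2)·(-1) - 0.9 = -2.3
h = tanh(z1) = [-0.1974, -0.9801]
output = (-0.4)·(-0.1974) + (-0.3)·(-0.9801) + 0.8 = 1.173

1.173


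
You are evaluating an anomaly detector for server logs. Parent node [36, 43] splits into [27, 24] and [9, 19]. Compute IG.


Parent = [36, 43], H_parent = 0.9943
H_left = 0.9975 (n=51), H_right = 0.9059 (n=28)
H_children = (51/79)·0.9975 + (28/79)·0.9059 = 0.965
IG = 0.9943 - 0.965 = 0.0293

0.0293


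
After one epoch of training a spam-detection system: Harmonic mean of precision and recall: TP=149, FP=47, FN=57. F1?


Precision = 149/196 = 0.7602
Recall = 149/206 = 0.7233
F1 = 2·P·R/(P+R) = 2·TP/(2·TP+FP+FN) = 298/(298+47+57) = 298/402 = 0.7413

0.7413


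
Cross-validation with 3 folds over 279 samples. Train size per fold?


Fold size = 279/3 = 93
Training per fold = 279 - 93 = 186

186


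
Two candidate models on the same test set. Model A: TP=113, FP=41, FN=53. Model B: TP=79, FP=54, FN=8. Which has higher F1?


Model A: P=113/154=0.7338, R=113/166=0.6807, F1=2PR/(P+R)=2TP/(2TP+FP+FN)=226/320=0.7063
Model B: P=79/133=0.594, R=79/87=0.908, F1=2PR/(P+R)=2TP/(2TP+FP+FN)=158/220=0.7182
0.7063 < 0.7182 → Model B

Model B


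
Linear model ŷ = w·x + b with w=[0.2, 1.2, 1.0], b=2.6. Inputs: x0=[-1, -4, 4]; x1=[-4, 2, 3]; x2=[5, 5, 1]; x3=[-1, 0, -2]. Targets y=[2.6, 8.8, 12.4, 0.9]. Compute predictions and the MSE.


ŷ0 = (0.2)·(-1) + (1.2)·(-4) + (1.0)·(4) + 2.6 = 1.6
ŷ1 = (0.2)·(-4) + (1.2)·(2) + (1.0)·(3) + 2.6 = 7.2
ŷ2 = (0.2)·(5) + (1.2)·(5) + (1.0)·(1) + 2.6 = 10.6
ŷ3 = (0.2)·(-1) + (1.2)·(0) + (1.0)·(-2) + 2.6 = 0.4
errors² = [1.0, 2.56, 3.24, 0.25]
MSE = 7.0500/4 = 1.7625

1.7625


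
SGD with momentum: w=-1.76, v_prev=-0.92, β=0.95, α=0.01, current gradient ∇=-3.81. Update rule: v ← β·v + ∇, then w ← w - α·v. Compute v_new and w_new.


v_new = 0.95·-0.92 - 3.81 = -0.874 - 3.81 = -4.684
w_new = -1.76 - 0.01·-4.684 = -1.76 + 0.04684 = -1.71316

v_new=-4.684, w_new=-1.71316


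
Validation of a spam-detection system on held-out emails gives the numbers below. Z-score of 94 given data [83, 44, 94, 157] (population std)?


μ = 94.5, σ = 40.5863
z = (94 - 94.5)/40.5863 = -0.0123

-0.0123


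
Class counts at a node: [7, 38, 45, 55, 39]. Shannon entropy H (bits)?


Probabilities: [7/184, 38/184, 45/184, 55/184, 39/184] ≈ [0.038, 0.2065, 0.2446, 0.2989, 0.212]
H = -((7/184)·log₂(7/184) + (38/184)·log₂(38/184) + (45/184)·log₂(45/184) + (55/184)·log₂(55/184) + (39/184)·log₂(39/184))
  = 2.1414 bits

2.1414 bits


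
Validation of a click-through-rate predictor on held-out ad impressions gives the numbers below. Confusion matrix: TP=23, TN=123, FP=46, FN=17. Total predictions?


Total = TP + TN + FP + FN
= 23 + 123 + 46 + 17
= 209
(Predicted positive: 69, predicted negative: 140)

209


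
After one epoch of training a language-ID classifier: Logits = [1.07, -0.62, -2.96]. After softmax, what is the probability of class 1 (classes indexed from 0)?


Exponentials: e^1.07=2.9154, e^-0.62=0.5379, e^-2.96=0.0518
Sum = 3.5051
Softmax = [0.8317, 0.1535, 0.0148]
p[1] = 0.5379/3.5051 = 0.1535

0.1535


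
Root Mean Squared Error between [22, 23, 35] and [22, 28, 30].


MSE = 50/3 = 16.6667
RMSE = √(50/3) = 4.0825

4.0825


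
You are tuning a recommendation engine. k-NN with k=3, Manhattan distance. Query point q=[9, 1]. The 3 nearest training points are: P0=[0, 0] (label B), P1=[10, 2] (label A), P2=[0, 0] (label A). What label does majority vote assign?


d(q,P0) = 10  (label B)
d(q,P1) = 2  (label A)
d(q,P2) = 10  (label A)
Votes: A=2, B=1
Majority → A

A


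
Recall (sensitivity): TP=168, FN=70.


Recall = TP/(TP+FN)
= 168/(168+70)
= 168/238 = 70.59%

70.59%


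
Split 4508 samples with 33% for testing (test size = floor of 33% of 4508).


Test = ⌊4508·33/100⌋ = 1487
Train = 4508 - 1487 = 3021

Train: 3021, Test: 1487


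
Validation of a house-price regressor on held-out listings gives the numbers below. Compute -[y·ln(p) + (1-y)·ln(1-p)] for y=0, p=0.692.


BCE = -[y·ln(p) + (1-y)·ln(1-p)]
= -0 - 1·ln(1-0.692)
= -ln(0.308) = 1.1777

1.1777


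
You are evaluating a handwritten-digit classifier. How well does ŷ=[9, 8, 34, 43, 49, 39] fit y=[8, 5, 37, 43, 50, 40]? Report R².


ȳ = 30.5
SS_res = Σ(y-ŷ)² = 21
SS_tot = Σ(y-ȳ)² = 1825.5
R² = 1 - SS_res/SS_tot = 1 - 0.0115 = 0.9885

0.9885


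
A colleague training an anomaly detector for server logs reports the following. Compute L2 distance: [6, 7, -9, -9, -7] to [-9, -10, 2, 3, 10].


d = √((6+ 9)² + (7+ 10)² + (-9-2)² + (-9-3)² + (-7-10)²)
  = √(225 + 289 + 121 + 144 + 289)
  = √1068 = 32.6803

32.6803


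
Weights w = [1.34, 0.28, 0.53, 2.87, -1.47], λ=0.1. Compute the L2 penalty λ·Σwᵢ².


‖w‖₂² = (1.34)² + (0.28)² + (0.53)² + (2.87)² + (-1.47)²
     = 1.7956 + 0.0784 + 0.2809 + 8.2369 + 2.1609
     = 12.5527
λ·‖w‖₂² = 0.1·12.5527 = 1.25527

1.25527


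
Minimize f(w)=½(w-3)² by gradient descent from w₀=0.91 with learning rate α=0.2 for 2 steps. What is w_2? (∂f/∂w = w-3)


step 1: grad = 0.91-3 = -2.09; w = 0.91 - 0.2·(-2.09) = 1.328
step 2: grad = 1.328-3 = -1.672; w = 1.328 - 0.2·(-1.672) = 1.6624

1.6624


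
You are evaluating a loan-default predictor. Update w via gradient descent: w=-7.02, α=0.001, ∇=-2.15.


w_new = w - α·∇
= -7.02 - 0.001·-2.15
= -7.02 + 0.00215
= -7.01785

-7.01785


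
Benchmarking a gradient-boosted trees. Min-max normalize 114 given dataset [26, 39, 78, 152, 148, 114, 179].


min=26, max=179
(114-26)/(179-26) = 88/153 = 0.5752

0.5752


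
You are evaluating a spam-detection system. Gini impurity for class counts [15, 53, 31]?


Probabilities: [15/99, 53/99, 31/99] ≈ [0.1515, 0.5354, 0.3131]
Σpᵢ² = (225 + 2809 + 961)/99² = 3995/9801
Gini = 1 - Σpᵢ² = 1 - 3995/9801 = 0.5924

0.5924


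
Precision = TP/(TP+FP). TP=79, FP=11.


Precision = TP/(TP+FP)
= 79/(79+11)
= 79/90 = 87.78%

87.78%


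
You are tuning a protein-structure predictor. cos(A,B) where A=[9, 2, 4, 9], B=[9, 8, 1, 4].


A·B = 9·9 + 2·8 + 4·1 + 9·4 = 137
‖A‖ = √182 = 13.4907, ‖B‖ = √162 = 12.7279
cos = 137/(√182·√162) = 137/√29484 = 0.7979

0.7979


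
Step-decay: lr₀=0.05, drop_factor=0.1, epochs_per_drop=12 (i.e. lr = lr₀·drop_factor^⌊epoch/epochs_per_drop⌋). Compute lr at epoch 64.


n_drops = ⌊64/12⌋ = 5
lr = 0.05·0.1^5 = 0.05·0.00001 = 0.0000005

0.0000005


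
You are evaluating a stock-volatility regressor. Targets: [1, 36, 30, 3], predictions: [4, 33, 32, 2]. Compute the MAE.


Absolute errors: |1-4|=3, |36-33|=3, |30-32|=2, |3-2|=1
Sum = 9
MAE = 9/4 = 9/4

9/4


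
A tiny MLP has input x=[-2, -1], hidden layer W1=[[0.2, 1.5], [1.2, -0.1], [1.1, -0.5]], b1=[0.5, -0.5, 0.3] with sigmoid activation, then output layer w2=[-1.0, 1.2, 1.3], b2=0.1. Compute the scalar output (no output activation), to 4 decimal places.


z1[0] = (0.2)·(-2) + (1.5)·(-1) + 0.5 = -1.4
z1[1] = (1.2)·(-2) + (-0.1)·(-1) - 0.5 = -2.8
z1[2] = (1.1)·(-2) + (-0.5)·(-1) + 0.3 = -1.4
h = sigmoid(z1) = [0.1978, 0.0573, 0.1978]
output = (-1.0)·(0.1978) + (1.2)·(0.0573) + (1.3)·(0.1978) + 0.1 = 0.2281

0.2281


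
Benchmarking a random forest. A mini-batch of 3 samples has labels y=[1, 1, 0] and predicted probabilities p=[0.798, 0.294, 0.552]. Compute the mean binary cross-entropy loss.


L[0] = -ln(0.798) = 0.2256
L[1] = -ln(0.294) = 1.2242
L[2] = -ln(1-0.552) = -ln(0.448) = 0.803
mean = (0.2256 + 1.2242 + 0.803)/3 = 0.7509

0.7509


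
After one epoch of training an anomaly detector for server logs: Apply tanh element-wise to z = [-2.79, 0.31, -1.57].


tanh(-2.79) = -0.9925
tanh(0.31) = 0.3004
tanh(-1.57) = -0.917
result = [-0.9925, 0.3004, -0.917]

[-0.9925, 0.3004, -0.917]


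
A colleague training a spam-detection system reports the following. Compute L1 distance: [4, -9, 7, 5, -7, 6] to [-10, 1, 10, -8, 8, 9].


d = |4+ 10| + |-9-1| + |7-10| + |5+ 8| + |-7-8| + |6-9|
  = 14 + 10 + 3 + 13 + 15 + 3
  = 58

58


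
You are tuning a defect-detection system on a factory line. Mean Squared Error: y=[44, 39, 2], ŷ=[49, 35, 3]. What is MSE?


Squared errors: (44-49)²=25, (39-35)²=16, (2-3)²=1
Sum = 42
MSE = 42/3 = 14

14


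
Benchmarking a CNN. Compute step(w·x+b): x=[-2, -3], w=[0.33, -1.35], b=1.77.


z = (-2)·(0.33) + (-3)·(-1.35) + 1.77
  = 5.16
step(z) = 1 (z≥0)

1


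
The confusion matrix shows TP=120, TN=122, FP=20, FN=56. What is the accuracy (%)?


Accuracy = (TP+TN)/(TP+TN+FP+FN)
= (120+122)/(318)
= 242/318 = 76.1%

76.1%


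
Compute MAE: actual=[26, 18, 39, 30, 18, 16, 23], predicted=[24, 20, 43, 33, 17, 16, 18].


Absolute errors: |26-24|=2, |18-20|=2, |39-43|=4, |30-33|=3, |18-17|=1, |16-16|=0, |23-18|=5
Sum = 17
MAE = 17/7 = 17/7

17/7


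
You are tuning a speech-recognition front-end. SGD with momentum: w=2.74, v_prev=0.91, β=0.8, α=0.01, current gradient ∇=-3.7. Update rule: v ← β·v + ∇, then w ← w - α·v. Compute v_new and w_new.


v_new = 0.8·0.91 - 3.7 = 0.728 - 3.7 = -2.972
w_new = 2.74 - 0.01·-2.972 = 2.74 + 0.02972 = 2.76972

v_new=-2.972, w_new=2.76972


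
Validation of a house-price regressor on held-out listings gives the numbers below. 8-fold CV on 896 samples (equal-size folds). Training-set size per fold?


Fold size = 896/8 = 112
Training per fold = 896 - 112 = 784

784


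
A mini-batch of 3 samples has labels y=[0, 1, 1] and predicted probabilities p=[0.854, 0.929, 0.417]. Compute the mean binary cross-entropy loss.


L[0] = -ln(1-0.854) = -ln(0.146) = 1.9241
L[1] = -ln(0.929) = 0.0736
L[2] = -ln(0.417) = 0.8747
mean = (1.9241 + 0.0736 + 0.8747)/3 = 0.9575

0.9575


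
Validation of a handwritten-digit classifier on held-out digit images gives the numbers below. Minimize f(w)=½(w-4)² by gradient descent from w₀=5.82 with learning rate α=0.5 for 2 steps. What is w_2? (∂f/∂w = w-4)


step 1: grad = 5.82-4 = 1.82; w = 5.82 - 0.5·(1.82) = 4.91
step 2: grad = 4.91-4 = 0.91; w = 4.91 - 0.5·(0.91) = 4.455

4.455


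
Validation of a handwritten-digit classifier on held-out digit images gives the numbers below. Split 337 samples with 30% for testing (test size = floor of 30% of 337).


Test = ⌊337·30/100⌋ = 101
Train = 337 - 101 = 236

Train: 236, Test: 101


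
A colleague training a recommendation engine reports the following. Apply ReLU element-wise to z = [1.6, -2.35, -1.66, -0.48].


ReLU(1.6) = max(0, 1.6) = 1.6
ReLU(-2.35) = max(0, -2.35) = 0.0
ReLU(-1.66) = max(0, -1.66) = 0.0
ReLU(-0.48) = max(0, -0.48) = 0.0
result = [1.6, 0.0, 0.0, 0.0]

[1.6, 0.0, 0.0, 0.0]


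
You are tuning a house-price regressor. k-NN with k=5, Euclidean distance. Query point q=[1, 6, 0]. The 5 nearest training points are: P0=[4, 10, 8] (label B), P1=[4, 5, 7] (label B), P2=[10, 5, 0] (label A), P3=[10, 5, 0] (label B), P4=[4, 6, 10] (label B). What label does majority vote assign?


d(q,P0) = 9.434  (label B)
d(q,P1) = 7.6811  (label B)
d(q,P2) = 9.0554  (label A)
d(q,P3) = 9.0554  (label B)
d(q,P4) = 10.4403  (label B)
Votes: A=1, B=4
Majority → B

B


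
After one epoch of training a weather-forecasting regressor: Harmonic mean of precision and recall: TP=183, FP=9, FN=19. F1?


Precision = 183/192 = 0.9531
Recall = 183/202 = 0.9059
F1 = 2·P·R/(P+R) = 2·TP/(2·TP+FP+FN) = 366/(366+9+19) = 366/394 = 0.9289

0.9289


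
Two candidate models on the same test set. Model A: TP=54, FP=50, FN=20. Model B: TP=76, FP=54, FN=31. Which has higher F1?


Model A: P=54/104=0.5192, R=54/74=0.7297, F1=2PR/(P+R)=2TP/(2TP+FP+FN)=108/178=0.6067
Model B: P=76/130=0.5846, R=76/107=0.7103, F1=2PR/(P+R)=2TP/(2TP+FP+FN)=152/237=0.6414
0.6067 < 0.6414 → Model B

Model B


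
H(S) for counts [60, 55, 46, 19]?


Probabilities: [60/180, 55/180, 46/180, 19/180] ≈ [0.3333, 0.3056, 0.2556, 0.1056]
H = -((60/180)·log₂(60/180) + (55/180)·log₂(55/180) + (46/180)·log₂(46/180) + (19/180)·log₂(19/180))
  = 1.8964 bits

1.8964 bits


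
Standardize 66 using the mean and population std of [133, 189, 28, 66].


μ = 104, σ = 61.8183
z = (66 - 104)/61.8183 = -0.6147

-0.6147


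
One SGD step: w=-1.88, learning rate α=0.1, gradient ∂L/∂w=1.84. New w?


w_new = w - α·∇
= -1.88 - 0.1·1.84
= -1.88 - 0.184
= -2.064

-2.064


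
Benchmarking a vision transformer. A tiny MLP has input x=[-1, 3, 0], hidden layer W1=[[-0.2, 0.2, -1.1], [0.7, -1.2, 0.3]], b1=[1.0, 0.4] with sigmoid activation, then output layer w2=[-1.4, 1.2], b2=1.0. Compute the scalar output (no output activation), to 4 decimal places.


z1[0] = (-0.2)·(-1) + (0.2)·(3) + (-1.1)·(0) + 1.0 = 1.8
z1[1] = (0.7)·(-1) + (-1.2)·(3) + (0.3)·(0) + 0.4 = -3.9
h = sigmoid(z1) = [0.8581, 0.0198]
output = (-1.4)·(0.8581) + (1.2)·(0.0198) + 1.0 = -0.1776

-0.1776


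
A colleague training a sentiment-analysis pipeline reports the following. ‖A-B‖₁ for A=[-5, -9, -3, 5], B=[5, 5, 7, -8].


d = |-5-5| + |-9-5| + |-3-7| + |5+ 8|
  = 10 + 14 + 10 + 13
  = 47

47


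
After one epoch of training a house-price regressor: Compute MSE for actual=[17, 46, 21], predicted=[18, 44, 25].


Squared errors: (17-18)²=1, (46-44)²=4, (21-25)²=16
Sum = 21
MSE = 21/3 = 7

7


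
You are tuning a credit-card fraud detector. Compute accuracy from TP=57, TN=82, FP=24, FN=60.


Accuracy = (TP+TN)/(TP+TN+FP+FN)
= (57+82)/(223)
= 139/223 = 62.33%

62.33%


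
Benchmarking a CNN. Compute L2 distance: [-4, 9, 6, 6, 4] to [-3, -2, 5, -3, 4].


d = √((-4+ 3)² + (9+ 2)² + (6-5)² + (6+ 3)² + (4-4)²)
  = √(1 + 121 + 1 + 81 + 0)
  = √204 = 14.2829

14.2829


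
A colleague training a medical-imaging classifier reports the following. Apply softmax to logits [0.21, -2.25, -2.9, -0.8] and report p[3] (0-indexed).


Exponentials: e^0.21=1.2337, e^-2.25=0.1054, e^-2.9=0.055, e^-0.8=0.4493
Sum = 1.8434
Softmax = [0.6692, 0.0572, 0.0298, 0.2437]
p[3] = 0.4493/1.8434 = 0.2437

0.2437


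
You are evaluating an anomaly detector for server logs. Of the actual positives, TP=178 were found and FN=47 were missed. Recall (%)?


Recall = TP/(TP+FN)
= 178/(178+47)
= 178/225 = 79.11%

79.11%


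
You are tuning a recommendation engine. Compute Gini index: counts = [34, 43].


Probabilities: [34/77, 43/77] ≈ [0.4416, 0.5584]
Σpᵢ² = (1156 + 1849)/77² = 3005/5929
Gini = 1 - Σpᵢ² = 1 - 3005/5929 = 0.4932

0.4932


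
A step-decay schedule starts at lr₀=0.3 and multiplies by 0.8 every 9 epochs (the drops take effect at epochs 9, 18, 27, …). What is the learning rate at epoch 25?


n_drops = ⌊25/9⌋ = 2
lr = 0.3·0.8^2 = 0.3·0.64 = 0.192

0.192


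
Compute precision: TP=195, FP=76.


Precision = TP/(TP+FP)
= 195/(195+76)
= 195/271 = 71.96%

71.96%


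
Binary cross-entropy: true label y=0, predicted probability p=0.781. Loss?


BCE = -[y·ln(p) + (1-y)·ln(1-p)]
= -0 - 1·ln(1-0.781)
= -ln(0.219) = 1.5187

1.5187


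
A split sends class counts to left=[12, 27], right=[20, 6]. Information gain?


Parent = [32, 33], H_parent = 0.9998
H_left = 0.8905 (n=39), H_right = 0.7793 (n=26)
H_children = (39/65)·0.8905 + (26/65)·0.7793 = 0.846
IG = 0.9998 - 0.846 = 0.1538

0.1538


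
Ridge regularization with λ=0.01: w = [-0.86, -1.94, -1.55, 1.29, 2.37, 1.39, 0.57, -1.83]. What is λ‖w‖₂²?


‖w‖₂² = (-0.86)² + (-1.94)² + (-1.55)² + (1.29)² + (2.37)² + (1.39)² + (0.57)² + (-1.83)²
     = 0.7396 + 3.7636 + 2.4025 + 1.6641 + 5.6169 + 1.9321 + 0.3249 + 3.3489
     = 19.7926
λ·‖w‖₂² = 0.01·19.7926 = 0.197926

0.197926


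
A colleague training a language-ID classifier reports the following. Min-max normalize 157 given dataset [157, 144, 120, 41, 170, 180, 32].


min=32, max=180
(157-32)/(180-32) = 125/148 = 0.8446

0.8446


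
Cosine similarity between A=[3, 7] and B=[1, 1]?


A·B = 3·1 + 7·1 = 10
‖A‖ = √58 = 7.6158, ‖B‖ = √2 = 1.4142
cos = 10/(√58·√2) = 10/√116 = 0.9285

0.9285


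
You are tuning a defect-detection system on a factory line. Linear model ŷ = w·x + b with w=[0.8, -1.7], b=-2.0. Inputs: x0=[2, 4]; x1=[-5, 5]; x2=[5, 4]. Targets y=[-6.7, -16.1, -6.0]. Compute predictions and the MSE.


ŷ0 = (0.8)·(2) + (-1.7)·(4) - 2.0 = -7.2
ŷ1 = (0.8)·(-5) + (-1.7)·(5) - 2.0 = -14.5
ŷ2 = (0.8)·(5) + (-1.7)·(4) - 2.0 = -4.8
errors² = [0.25, 2.56, 1.44]
MSE = 4.2500/3 = 1.4167

1.4167
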